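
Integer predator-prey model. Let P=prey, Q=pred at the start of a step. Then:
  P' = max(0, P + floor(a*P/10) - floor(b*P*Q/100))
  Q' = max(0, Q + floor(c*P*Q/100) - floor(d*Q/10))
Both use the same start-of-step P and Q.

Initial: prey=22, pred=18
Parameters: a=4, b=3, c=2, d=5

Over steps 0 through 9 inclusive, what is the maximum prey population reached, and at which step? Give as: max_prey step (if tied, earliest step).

Step 1: prey: 22+8-11=19; pred: 18+7-9=16
Step 2: prey: 19+7-9=17; pred: 16+6-8=14
Step 3: prey: 17+6-7=16; pred: 14+4-7=11
Step 4: prey: 16+6-5=17; pred: 11+3-5=9
Step 5: prey: 17+6-4=19; pred: 9+3-4=8
Step 6: prey: 19+7-4=22; pred: 8+3-4=7
Step 7: prey: 22+8-4=26; pred: 7+3-3=7
Step 8: prey: 26+10-5=31; pred: 7+3-3=7
Step 9: prey: 31+12-6=37; pred: 7+4-3=8
Max prey = 37 at step 9

Answer: 37 9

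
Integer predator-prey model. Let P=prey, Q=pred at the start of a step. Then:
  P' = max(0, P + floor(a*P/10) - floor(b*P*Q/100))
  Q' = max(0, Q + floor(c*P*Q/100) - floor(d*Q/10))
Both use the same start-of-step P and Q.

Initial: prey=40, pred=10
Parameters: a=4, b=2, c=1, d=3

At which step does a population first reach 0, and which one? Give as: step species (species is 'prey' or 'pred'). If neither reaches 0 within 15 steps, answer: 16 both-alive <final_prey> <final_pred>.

Answer: 16 both-alive 1 6

Derivation:
Step 1: prey: 40+16-8=48; pred: 10+4-3=11
Step 2: prey: 48+19-10=57; pred: 11+5-3=13
Step 3: prey: 57+22-14=65; pred: 13+7-3=17
Step 4: prey: 65+26-22=69; pred: 17+11-5=23
Step 5: prey: 69+27-31=65; pred: 23+15-6=32
Step 6: prey: 65+26-41=50; pred: 32+20-9=43
Step 7: prey: 50+20-43=27; pred: 43+21-12=52
Step 8: prey: 27+10-28=9; pred: 52+14-15=51
Step 9: prey: 9+3-9=3; pred: 51+4-15=40
Step 10: prey: 3+1-2=2; pred: 40+1-12=29
Step 11: prey: 2+0-1=1; pred: 29+0-8=21
Step 12: prey: 1+0-0=1; pred: 21+0-6=15
Step 13: prey: 1+0-0=1; pred: 15+0-4=11
Step 14: prey: 1+0-0=1; pred: 11+0-3=8
Step 15: prey: 1+0-0=1; pred: 8+0-2=6
No extinction within 15 steps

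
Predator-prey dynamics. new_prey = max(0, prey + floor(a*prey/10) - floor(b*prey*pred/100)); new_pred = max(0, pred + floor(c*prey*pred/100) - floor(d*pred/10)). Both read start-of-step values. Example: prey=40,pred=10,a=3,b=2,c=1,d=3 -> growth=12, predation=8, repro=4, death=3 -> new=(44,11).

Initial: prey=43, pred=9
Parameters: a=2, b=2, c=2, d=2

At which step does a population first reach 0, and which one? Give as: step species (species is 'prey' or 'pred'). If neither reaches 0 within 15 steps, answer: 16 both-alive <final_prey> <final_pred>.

Step 1: prey: 43+8-7=44; pred: 9+7-1=15
Step 2: prey: 44+8-13=39; pred: 15+13-3=25
Step 3: prey: 39+7-19=27; pred: 25+19-5=39
Step 4: prey: 27+5-21=11; pred: 39+21-7=53
Step 5: prey: 11+2-11=2; pred: 53+11-10=54
Step 6: prey: 2+0-2=0; pred: 54+2-10=46
First extinction: prey at step 6

Answer: 6 prey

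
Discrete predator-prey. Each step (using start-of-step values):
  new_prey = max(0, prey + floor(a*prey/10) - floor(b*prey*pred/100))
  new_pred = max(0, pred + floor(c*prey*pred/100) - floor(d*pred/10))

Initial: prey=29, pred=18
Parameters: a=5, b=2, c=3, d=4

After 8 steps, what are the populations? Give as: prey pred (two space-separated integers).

Answer: 0 14

Derivation:
Step 1: prey: 29+14-10=33; pred: 18+15-7=26
Step 2: prey: 33+16-17=32; pred: 26+25-10=41
Step 3: prey: 32+16-26=22; pred: 41+39-16=64
Step 4: prey: 22+11-28=5; pred: 64+42-25=81
Step 5: prey: 5+2-8=0; pred: 81+12-32=61
Step 6: prey: 0+0-0=0; pred: 61+0-24=37
Step 7: prey: 0+0-0=0; pred: 37+0-14=23
Step 8: prey: 0+0-0=0; pred: 23+0-9=14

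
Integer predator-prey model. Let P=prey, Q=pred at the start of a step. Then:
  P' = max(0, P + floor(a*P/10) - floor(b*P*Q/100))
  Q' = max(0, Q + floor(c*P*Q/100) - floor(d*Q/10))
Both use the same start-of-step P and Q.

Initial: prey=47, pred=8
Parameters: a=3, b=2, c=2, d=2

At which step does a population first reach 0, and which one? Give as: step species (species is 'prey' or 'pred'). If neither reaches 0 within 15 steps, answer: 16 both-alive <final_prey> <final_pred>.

Step 1: prey: 47+14-7=54; pred: 8+7-1=14
Step 2: prey: 54+16-15=55; pred: 14+15-2=27
Step 3: prey: 55+16-29=42; pred: 27+29-5=51
Step 4: prey: 42+12-42=12; pred: 51+42-10=83
Step 5: prey: 12+3-19=0; pred: 83+19-16=86
First extinction: prey at step 5

Answer: 5 prey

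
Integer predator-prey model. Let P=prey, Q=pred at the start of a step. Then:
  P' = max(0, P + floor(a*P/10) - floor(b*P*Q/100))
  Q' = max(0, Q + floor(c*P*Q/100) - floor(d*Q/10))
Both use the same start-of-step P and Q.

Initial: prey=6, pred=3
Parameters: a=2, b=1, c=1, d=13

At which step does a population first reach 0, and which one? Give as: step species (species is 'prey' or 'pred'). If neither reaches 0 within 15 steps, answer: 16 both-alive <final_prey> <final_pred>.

Answer: 1 pred

Derivation:
Step 1: prey: 6+1-0=7; pred: 3+0-3=0
First extinction: pred at step 1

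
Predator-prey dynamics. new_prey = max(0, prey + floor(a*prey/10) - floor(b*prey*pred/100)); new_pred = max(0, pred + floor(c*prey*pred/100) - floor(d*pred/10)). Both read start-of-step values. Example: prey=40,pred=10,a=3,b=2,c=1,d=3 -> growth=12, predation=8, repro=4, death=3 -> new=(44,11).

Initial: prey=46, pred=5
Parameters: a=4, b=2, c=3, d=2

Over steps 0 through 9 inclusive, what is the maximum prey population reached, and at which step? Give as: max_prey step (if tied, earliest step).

Step 1: prey: 46+18-4=60; pred: 5+6-1=10
Step 2: prey: 60+24-12=72; pred: 10+18-2=26
Step 3: prey: 72+28-37=63; pred: 26+56-5=77
Step 4: prey: 63+25-97=0; pred: 77+145-15=207
Step 5: prey: 0+0-0=0; pred: 207+0-41=166
Step 6: prey: 0+0-0=0; pred: 166+0-33=133
Step 7: prey: 0+0-0=0; pred: 133+0-26=107
Step 8: prey: 0+0-0=0; pred: 107+0-21=86
Step 9: prey: 0+0-0=0; pred: 86+0-17=69
Max prey = 72 at step 2

Answer: 72 2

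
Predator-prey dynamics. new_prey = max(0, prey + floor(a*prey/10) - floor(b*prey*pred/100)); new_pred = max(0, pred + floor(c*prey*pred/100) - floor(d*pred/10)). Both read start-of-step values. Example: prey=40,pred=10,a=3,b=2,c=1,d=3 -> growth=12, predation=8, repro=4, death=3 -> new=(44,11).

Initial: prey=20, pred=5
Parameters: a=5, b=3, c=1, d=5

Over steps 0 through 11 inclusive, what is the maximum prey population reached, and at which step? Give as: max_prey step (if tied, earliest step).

Answer: 223 8

Derivation:
Step 1: prey: 20+10-3=27; pred: 5+1-2=4
Step 2: prey: 27+13-3=37; pred: 4+1-2=3
Step 3: prey: 37+18-3=52; pred: 3+1-1=3
Step 4: prey: 52+26-4=74; pred: 3+1-1=3
Step 5: prey: 74+37-6=105; pred: 3+2-1=4
Step 6: prey: 105+52-12=145; pred: 4+4-2=6
Step 7: prey: 145+72-26=191; pred: 6+8-3=11
Step 8: prey: 191+95-63=223; pred: 11+21-5=27
Step 9: prey: 223+111-180=154; pred: 27+60-13=74
Step 10: prey: 154+77-341=0; pred: 74+113-37=150
Step 11: prey: 0+0-0=0; pred: 150+0-75=75
Max prey = 223 at step 8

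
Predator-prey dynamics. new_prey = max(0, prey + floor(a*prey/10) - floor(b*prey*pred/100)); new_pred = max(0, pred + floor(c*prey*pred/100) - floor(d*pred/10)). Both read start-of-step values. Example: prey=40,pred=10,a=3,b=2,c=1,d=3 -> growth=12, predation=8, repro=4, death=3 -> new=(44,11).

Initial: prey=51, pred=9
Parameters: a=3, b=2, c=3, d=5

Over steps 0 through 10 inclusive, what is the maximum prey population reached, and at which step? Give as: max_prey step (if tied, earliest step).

Answer: 57 1

Derivation:
Step 1: prey: 51+15-9=57; pred: 9+13-4=18
Step 2: prey: 57+17-20=54; pred: 18+30-9=39
Step 3: prey: 54+16-42=28; pred: 39+63-19=83
Step 4: prey: 28+8-46=0; pred: 83+69-41=111
Step 5: prey: 0+0-0=0; pred: 111+0-55=56
Step 6: prey: 0+0-0=0; pred: 56+0-28=28
Step 7: prey: 0+0-0=0; pred: 28+0-14=14
Step 8: prey: 0+0-0=0; pred: 14+0-7=7
Step 9: prey: 0+0-0=0; pred: 7+0-3=4
Step 10: prey: 0+0-0=0; pred: 4+0-2=2
Max prey = 57 at step 1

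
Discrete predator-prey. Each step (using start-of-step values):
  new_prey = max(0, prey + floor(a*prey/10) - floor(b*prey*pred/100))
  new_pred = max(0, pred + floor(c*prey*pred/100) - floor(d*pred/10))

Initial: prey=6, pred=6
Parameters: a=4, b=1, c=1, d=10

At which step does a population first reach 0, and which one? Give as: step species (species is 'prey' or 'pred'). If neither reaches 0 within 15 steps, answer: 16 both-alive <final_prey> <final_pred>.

Answer: 1 pred

Derivation:
Step 1: prey: 6+2-0=8; pred: 6+0-6=0
First extinction: pred at step 1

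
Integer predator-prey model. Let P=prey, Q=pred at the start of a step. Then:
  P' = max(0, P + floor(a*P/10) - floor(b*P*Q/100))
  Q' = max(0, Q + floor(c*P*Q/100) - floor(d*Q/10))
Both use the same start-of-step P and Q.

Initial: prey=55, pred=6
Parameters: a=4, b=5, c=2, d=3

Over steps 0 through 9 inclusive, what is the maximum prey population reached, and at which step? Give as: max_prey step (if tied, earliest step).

Step 1: prey: 55+22-16=61; pred: 6+6-1=11
Step 2: prey: 61+24-33=52; pred: 11+13-3=21
Step 3: prey: 52+20-54=18; pred: 21+21-6=36
Step 4: prey: 18+7-32=0; pred: 36+12-10=38
Step 5: prey: 0+0-0=0; pred: 38+0-11=27
Step 6: prey: 0+0-0=0; pred: 27+0-8=19
Step 7: prey: 0+0-0=0; pred: 19+0-5=14
Step 8: prey: 0+0-0=0; pred: 14+0-4=10
Step 9: prey: 0+0-0=0; pred: 10+0-3=7
Max prey = 61 at step 1

Answer: 61 1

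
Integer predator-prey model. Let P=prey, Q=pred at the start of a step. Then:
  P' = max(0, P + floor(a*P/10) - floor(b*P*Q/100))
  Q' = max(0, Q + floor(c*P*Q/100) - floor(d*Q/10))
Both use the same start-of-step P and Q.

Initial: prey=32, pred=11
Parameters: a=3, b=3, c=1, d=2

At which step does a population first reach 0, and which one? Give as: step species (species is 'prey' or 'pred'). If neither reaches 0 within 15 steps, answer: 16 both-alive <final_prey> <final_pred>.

Step 1: prey: 32+9-10=31; pred: 11+3-2=12
Step 2: prey: 31+9-11=29; pred: 12+3-2=13
Step 3: prey: 29+8-11=26; pred: 13+3-2=14
Step 4: prey: 26+7-10=23; pred: 14+3-2=15
Step 5: prey: 23+6-10=19; pred: 15+3-3=15
Step 6: prey: 19+5-8=16; pred: 15+2-3=14
Step 7: prey: 16+4-6=14; pred: 14+2-2=14
Step 8: prey: 14+4-5=13; pred: 14+1-2=13
Step 9: prey: 13+3-5=11; pred: 13+1-2=12
Step 10: prey: 11+3-3=11; pred: 12+1-2=11
Step 11: prey: 11+3-3=11; pred: 11+1-2=10
Step 12: prey: 11+3-3=11; pred: 10+1-2=9
Step 13: prey: 11+3-2=12; pred: 9+0-1=8
Step 14: prey: 12+3-2=13; pred: 8+0-1=7
Step 15: prey: 13+3-2=14; pred: 7+0-1=6
No extinction within 15 steps

Answer: 16 both-alive 14 6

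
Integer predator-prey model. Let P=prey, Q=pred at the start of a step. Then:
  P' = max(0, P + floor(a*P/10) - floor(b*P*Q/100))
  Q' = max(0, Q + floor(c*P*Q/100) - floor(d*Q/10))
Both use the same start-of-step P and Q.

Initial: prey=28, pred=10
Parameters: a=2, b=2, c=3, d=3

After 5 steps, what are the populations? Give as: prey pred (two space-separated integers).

Answer: 4 43

Derivation:
Step 1: prey: 28+5-5=28; pred: 10+8-3=15
Step 2: prey: 28+5-8=25; pred: 15+12-4=23
Step 3: prey: 25+5-11=19; pred: 23+17-6=34
Step 4: prey: 19+3-12=10; pred: 34+19-10=43
Step 5: prey: 10+2-8=4; pred: 43+12-12=43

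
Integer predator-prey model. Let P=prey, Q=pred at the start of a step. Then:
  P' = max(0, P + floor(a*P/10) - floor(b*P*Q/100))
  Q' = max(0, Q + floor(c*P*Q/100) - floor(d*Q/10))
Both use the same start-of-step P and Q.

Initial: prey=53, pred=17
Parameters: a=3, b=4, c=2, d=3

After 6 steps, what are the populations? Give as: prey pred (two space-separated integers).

Answer: 0 11

Derivation:
Step 1: prey: 53+15-36=32; pred: 17+18-5=30
Step 2: prey: 32+9-38=3; pred: 30+19-9=40
Step 3: prey: 3+0-4=0; pred: 40+2-12=30
Step 4: prey: 0+0-0=0; pred: 30+0-9=21
Step 5: prey: 0+0-0=0; pred: 21+0-6=15
Step 6: prey: 0+0-0=0; pred: 15+0-4=11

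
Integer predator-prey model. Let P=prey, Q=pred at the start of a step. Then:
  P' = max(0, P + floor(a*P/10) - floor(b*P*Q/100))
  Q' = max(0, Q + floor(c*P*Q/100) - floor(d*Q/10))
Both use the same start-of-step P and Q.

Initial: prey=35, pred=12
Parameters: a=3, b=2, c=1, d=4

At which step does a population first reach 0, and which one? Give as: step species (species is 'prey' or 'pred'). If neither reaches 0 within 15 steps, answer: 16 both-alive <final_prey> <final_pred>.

Step 1: prey: 35+10-8=37; pred: 12+4-4=12
Step 2: prey: 37+11-8=40; pred: 12+4-4=12
Step 3: prey: 40+12-9=43; pred: 12+4-4=12
Step 4: prey: 43+12-10=45; pred: 12+5-4=13
Step 5: prey: 45+13-11=47; pred: 13+5-5=13
Step 6: prey: 47+14-12=49; pred: 13+6-5=14
Step 7: prey: 49+14-13=50; pred: 14+6-5=15
Step 8: prey: 50+15-15=50; pred: 15+7-6=16
Step 9: prey: 50+15-16=49; pred: 16+8-6=18
Step 10: prey: 49+14-17=46; pred: 18+8-7=19
Step 11: prey: 46+13-17=42; pred: 19+8-7=20
Step 12: prey: 42+12-16=38; pred: 20+8-8=20
Step 13: prey: 38+11-15=34; pred: 20+7-8=19
Step 14: prey: 34+10-12=32; pred: 19+6-7=18
Step 15: prey: 32+9-11=30; pred: 18+5-7=16
No extinction within 15 steps

Answer: 16 both-alive 30 16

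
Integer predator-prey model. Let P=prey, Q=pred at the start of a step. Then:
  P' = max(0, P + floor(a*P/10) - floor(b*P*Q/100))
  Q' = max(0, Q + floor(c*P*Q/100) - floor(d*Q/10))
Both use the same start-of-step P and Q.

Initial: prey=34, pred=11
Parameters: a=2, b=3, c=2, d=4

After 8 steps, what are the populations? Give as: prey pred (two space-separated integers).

Answer: 6 5

Derivation:
Step 1: prey: 34+6-11=29; pred: 11+7-4=14
Step 2: prey: 29+5-12=22; pred: 14+8-5=17
Step 3: prey: 22+4-11=15; pred: 17+7-6=18
Step 4: prey: 15+3-8=10; pred: 18+5-7=16
Step 5: prey: 10+2-4=8; pred: 16+3-6=13
Step 6: prey: 8+1-3=6; pred: 13+2-5=10
Step 7: prey: 6+1-1=6; pred: 10+1-4=7
Step 8: prey: 6+1-1=6; pred: 7+0-2=5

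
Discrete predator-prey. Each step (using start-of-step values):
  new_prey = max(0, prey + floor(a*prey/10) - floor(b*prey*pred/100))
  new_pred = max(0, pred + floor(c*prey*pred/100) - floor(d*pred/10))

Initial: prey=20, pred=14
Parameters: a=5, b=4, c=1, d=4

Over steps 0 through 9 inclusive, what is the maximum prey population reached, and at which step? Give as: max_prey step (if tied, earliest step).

Answer: 110 9

Derivation:
Step 1: prey: 20+10-11=19; pred: 14+2-5=11
Step 2: prey: 19+9-8=20; pred: 11+2-4=9
Step 3: prey: 20+10-7=23; pred: 9+1-3=7
Step 4: prey: 23+11-6=28; pred: 7+1-2=6
Step 5: prey: 28+14-6=36; pred: 6+1-2=5
Step 6: prey: 36+18-7=47; pred: 5+1-2=4
Step 7: prey: 47+23-7=63; pred: 4+1-1=4
Step 8: prey: 63+31-10=84; pred: 4+2-1=5
Step 9: prey: 84+42-16=110; pred: 5+4-2=7
Max prey = 110 at step 9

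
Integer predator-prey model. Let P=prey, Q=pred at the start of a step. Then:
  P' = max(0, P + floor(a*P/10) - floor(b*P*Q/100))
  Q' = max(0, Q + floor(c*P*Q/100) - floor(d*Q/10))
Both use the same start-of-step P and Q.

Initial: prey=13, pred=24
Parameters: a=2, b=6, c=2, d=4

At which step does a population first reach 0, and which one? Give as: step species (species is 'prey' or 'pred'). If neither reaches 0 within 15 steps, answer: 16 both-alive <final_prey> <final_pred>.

Step 1: prey: 13+2-18=0; pred: 24+6-9=21
First extinction: prey at step 1

Answer: 1 prey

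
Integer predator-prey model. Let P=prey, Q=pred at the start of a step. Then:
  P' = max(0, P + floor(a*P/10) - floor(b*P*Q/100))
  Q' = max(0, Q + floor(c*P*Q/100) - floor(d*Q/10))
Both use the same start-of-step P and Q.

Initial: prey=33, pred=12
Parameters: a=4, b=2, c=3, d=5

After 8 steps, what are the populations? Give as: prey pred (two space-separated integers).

Step 1: prey: 33+13-7=39; pred: 12+11-6=17
Step 2: prey: 39+15-13=41; pred: 17+19-8=28
Step 3: prey: 41+16-22=35; pred: 28+34-14=48
Step 4: prey: 35+14-33=16; pred: 48+50-24=74
Step 5: prey: 16+6-23=0; pred: 74+35-37=72
Step 6: prey: 0+0-0=0; pred: 72+0-36=36
Step 7: prey: 0+0-0=0; pred: 36+0-18=18
Step 8: prey: 0+0-0=0; pred: 18+0-9=9

Answer: 0 9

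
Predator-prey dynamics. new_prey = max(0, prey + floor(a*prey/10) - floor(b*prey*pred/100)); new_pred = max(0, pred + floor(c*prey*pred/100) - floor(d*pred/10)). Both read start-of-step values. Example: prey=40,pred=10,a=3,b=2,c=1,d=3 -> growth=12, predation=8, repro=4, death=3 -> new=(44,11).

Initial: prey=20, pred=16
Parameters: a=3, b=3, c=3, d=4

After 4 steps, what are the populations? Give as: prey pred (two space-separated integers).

Step 1: prey: 20+6-9=17; pred: 16+9-6=19
Step 2: prey: 17+5-9=13; pred: 19+9-7=21
Step 3: prey: 13+3-8=8; pred: 21+8-8=21
Step 4: prey: 8+2-5=5; pred: 21+5-8=18

Answer: 5 18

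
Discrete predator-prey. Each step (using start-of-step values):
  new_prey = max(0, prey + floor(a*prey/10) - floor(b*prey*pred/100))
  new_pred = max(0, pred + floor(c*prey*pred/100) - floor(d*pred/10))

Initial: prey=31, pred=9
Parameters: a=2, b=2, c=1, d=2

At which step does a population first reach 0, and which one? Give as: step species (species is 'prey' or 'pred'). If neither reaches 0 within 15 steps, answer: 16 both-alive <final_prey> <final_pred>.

Answer: 16 both-alive 10 11

Derivation:
Step 1: prey: 31+6-5=32; pred: 9+2-1=10
Step 2: prey: 32+6-6=32; pred: 10+3-2=11
Step 3: prey: 32+6-7=31; pred: 11+3-2=12
Step 4: prey: 31+6-7=30; pred: 12+3-2=13
Step 5: prey: 30+6-7=29; pred: 13+3-2=14
Step 6: prey: 29+5-8=26; pred: 14+4-2=16
Step 7: prey: 26+5-8=23; pred: 16+4-3=17
Step 8: prey: 23+4-7=20; pred: 17+3-3=17
Step 9: prey: 20+4-6=18; pred: 17+3-3=17
Step 10: prey: 18+3-6=15; pred: 17+3-3=17
Step 11: prey: 15+3-5=13; pred: 17+2-3=16
Step 12: prey: 13+2-4=11; pred: 16+2-3=15
Step 13: prey: 11+2-3=10; pred: 15+1-3=13
Step 14: prey: 10+2-2=10; pred: 13+1-2=12
Step 15: prey: 10+2-2=10; pred: 12+1-2=11
No extinction within 15 steps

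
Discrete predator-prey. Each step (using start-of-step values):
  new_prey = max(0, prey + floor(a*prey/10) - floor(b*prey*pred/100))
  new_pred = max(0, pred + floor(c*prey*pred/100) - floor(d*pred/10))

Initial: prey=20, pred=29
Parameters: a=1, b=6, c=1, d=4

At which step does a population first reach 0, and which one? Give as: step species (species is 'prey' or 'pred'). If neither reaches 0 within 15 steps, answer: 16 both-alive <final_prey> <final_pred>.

Answer: 1 prey

Derivation:
Step 1: prey: 20+2-34=0; pred: 29+5-11=23
First extinction: prey at step 1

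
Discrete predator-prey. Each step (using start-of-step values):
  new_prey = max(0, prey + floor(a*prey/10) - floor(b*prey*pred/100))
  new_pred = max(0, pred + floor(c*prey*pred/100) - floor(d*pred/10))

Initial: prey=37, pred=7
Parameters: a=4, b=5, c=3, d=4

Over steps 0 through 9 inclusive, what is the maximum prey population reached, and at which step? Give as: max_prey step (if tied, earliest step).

Step 1: prey: 37+14-12=39; pred: 7+7-2=12
Step 2: prey: 39+15-23=31; pred: 12+14-4=22
Step 3: prey: 31+12-34=9; pred: 22+20-8=34
Step 4: prey: 9+3-15=0; pred: 34+9-13=30
Step 5: prey: 0+0-0=0; pred: 30+0-12=18
Step 6: prey: 0+0-0=0; pred: 18+0-7=11
Step 7: prey: 0+0-0=0; pred: 11+0-4=7
Step 8: prey: 0+0-0=0; pred: 7+0-2=5
Step 9: prey: 0+0-0=0; pred: 5+0-2=3
Max prey = 39 at step 1

Answer: 39 1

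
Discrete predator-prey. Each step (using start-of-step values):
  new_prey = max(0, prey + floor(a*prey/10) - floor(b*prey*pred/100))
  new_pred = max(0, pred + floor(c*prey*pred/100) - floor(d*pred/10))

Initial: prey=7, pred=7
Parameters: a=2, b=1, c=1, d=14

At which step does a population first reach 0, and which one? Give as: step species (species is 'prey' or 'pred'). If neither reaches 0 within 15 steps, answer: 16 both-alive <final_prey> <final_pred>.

Answer: 1 pred

Derivation:
Step 1: prey: 7+1-0=8; pred: 7+0-9=0
First extinction: pred at step 1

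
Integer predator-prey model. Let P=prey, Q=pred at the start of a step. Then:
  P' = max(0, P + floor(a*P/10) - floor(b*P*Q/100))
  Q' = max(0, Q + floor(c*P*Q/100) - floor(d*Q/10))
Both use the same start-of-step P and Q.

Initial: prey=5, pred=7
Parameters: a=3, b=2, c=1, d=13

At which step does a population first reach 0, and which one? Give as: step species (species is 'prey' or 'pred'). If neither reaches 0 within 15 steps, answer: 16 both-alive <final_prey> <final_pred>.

Answer: 1 pred

Derivation:
Step 1: prey: 5+1-0=6; pred: 7+0-9=0
First extinction: pred at step 1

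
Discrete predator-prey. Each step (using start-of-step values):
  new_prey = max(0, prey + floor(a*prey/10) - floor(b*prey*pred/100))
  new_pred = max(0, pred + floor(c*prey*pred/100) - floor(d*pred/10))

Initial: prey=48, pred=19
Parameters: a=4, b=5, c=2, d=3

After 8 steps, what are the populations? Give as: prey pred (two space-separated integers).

Step 1: prey: 48+19-45=22; pred: 19+18-5=32
Step 2: prey: 22+8-35=0; pred: 32+14-9=37
Step 3: prey: 0+0-0=0; pred: 37+0-11=26
Step 4: prey: 0+0-0=0; pred: 26+0-7=19
Step 5: prey: 0+0-0=0; pred: 19+0-5=14
Step 6: prey: 0+0-0=0; pred: 14+0-4=10
Step 7: prey: 0+0-0=0; pred: 10+0-3=7
Step 8: prey: 0+0-0=0; pred: 7+0-2=5

Answer: 0 5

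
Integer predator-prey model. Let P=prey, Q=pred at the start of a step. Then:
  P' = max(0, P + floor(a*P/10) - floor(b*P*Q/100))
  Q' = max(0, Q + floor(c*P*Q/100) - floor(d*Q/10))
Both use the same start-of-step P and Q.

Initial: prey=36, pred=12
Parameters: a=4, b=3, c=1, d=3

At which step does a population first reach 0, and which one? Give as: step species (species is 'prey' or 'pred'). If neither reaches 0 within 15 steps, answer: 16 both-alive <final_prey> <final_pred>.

Step 1: prey: 36+14-12=38; pred: 12+4-3=13
Step 2: prey: 38+15-14=39; pred: 13+4-3=14
Step 3: prey: 39+15-16=38; pred: 14+5-4=15
Step 4: prey: 38+15-17=36; pred: 15+5-4=16
Step 5: prey: 36+14-17=33; pred: 16+5-4=17
Step 6: prey: 33+13-16=30; pred: 17+5-5=17
Step 7: prey: 30+12-15=27; pred: 17+5-5=17
Step 8: prey: 27+10-13=24; pred: 17+4-5=16
Step 9: prey: 24+9-11=22; pred: 16+3-4=15
Step 10: prey: 22+8-9=21; pred: 15+3-4=14
Step 11: prey: 21+8-8=21; pred: 14+2-4=12
Step 12: prey: 21+8-7=22; pred: 12+2-3=11
Step 13: prey: 22+8-7=23; pred: 11+2-3=10
Step 14: prey: 23+9-6=26; pred: 10+2-3=9
Step 15: prey: 26+10-7=29; pred: 9+2-2=9
No extinction within 15 steps

Answer: 16 both-alive 29 9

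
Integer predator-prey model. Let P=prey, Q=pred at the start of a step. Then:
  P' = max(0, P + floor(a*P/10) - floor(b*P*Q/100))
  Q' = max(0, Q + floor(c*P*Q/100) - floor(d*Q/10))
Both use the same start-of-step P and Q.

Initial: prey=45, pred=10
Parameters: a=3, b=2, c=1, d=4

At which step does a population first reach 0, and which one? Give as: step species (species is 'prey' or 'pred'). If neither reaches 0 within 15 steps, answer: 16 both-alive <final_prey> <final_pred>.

Step 1: prey: 45+13-9=49; pred: 10+4-4=10
Step 2: prey: 49+14-9=54; pred: 10+4-4=10
Step 3: prey: 54+16-10=60; pred: 10+5-4=11
Step 4: prey: 60+18-13=65; pred: 11+6-4=13
Step 5: prey: 65+19-16=68; pred: 13+8-5=16
Step 6: prey: 68+20-21=67; pred: 16+10-6=20
Step 7: prey: 67+20-26=61; pred: 20+13-8=25
Step 8: prey: 61+18-30=49; pred: 25+15-10=30
Step 9: prey: 49+14-29=34; pred: 30+14-12=32
Step 10: prey: 34+10-21=23; pred: 32+10-12=30
Step 11: prey: 23+6-13=16; pred: 30+6-12=24
Step 12: prey: 16+4-7=13; pred: 24+3-9=18
Step 13: prey: 13+3-4=12; pred: 18+2-7=13
Step 14: prey: 12+3-3=12; pred: 13+1-5=9
Step 15: prey: 12+3-2=13; pred: 9+1-3=7
No extinction within 15 steps

Answer: 16 both-alive 13 7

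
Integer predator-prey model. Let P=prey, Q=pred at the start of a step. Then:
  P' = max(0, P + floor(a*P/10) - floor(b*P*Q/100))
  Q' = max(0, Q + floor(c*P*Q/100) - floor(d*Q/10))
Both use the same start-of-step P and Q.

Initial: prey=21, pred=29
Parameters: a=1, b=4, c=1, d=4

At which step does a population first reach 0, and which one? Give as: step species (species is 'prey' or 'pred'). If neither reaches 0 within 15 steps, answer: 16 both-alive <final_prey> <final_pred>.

Step 1: prey: 21+2-24=0; pred: 29+6-11=24
First extinction: prey at step 1

Answer: 1 prey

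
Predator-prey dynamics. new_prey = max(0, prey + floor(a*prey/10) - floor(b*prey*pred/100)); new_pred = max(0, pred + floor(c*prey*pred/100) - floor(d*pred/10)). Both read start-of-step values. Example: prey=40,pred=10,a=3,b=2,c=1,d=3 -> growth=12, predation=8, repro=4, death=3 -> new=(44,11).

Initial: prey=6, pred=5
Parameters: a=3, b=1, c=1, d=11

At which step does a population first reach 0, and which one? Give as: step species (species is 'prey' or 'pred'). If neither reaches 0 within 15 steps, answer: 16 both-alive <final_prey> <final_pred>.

Answer: 1 pred

Derivation:
Step 1: prey: 6+1-0=7; pred: 5+0-5=0
First extinction: pred at step 1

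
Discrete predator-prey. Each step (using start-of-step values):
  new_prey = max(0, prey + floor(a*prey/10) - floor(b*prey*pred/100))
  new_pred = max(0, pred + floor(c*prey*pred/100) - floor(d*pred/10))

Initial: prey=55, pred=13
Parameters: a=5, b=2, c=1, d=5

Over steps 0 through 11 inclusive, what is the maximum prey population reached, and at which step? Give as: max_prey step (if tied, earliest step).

Step 1: prey: 55+27-14=68; pred: 13+7-6=14
Step 2: prey: 68+34-19=83; pred: 14+9-7=16
Step 3: prey: 83+41-26=98; pred: 16+13-8=21
Step 4: prey: 98+49-41=106; pred: 21+20-10=31
Step 5: prey: 106+53-65=94; pred: 31+32-15=48
Step 6: prey: 94+47-90=51; pred: 48+45-24=69
Step 7: prey: 51+25-70=6; pred: 69+35-34=70
Step 8: prey: 6+3-8=1; pred: 70+4-35=39
Step 9: prey: 1+0-0=1; pred: 39+0-19=20
Step 10: prey: 1+0-0=1; pred: 20+0-10=10
Step 11: prey: 1+0-0=1; pred: 10+0-5=5
Max prey = 106 at step 4

Answer: 106 4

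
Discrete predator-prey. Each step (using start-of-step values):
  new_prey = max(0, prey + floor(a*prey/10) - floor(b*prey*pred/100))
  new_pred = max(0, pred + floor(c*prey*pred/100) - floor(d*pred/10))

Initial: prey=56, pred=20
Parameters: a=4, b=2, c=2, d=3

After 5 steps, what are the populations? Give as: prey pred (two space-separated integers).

Step 1: prey: 56+22-22=56; pred: 20+22-6=36
Step 2: prey: 56+22-40=38; pred: 36+40-10=66
Step 3: prey: 38+15-50=3; pred: 66+50-19=97
Step 4: prey: 3+1-5=0; pred: 97+5-29=73
Step 5: prey: 0+0-0=0; pred: 73+0-21=52

Answer: 0 52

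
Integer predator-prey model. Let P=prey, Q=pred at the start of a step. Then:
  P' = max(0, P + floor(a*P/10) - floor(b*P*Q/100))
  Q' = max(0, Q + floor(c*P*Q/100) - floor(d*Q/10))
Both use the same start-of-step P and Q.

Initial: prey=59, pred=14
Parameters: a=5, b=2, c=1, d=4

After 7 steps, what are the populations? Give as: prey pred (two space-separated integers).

Answer: 1 43

Derivation:
Step 1: prey: 59+29-16=72; pred: 14+8-5=17
Step 2: prey: 72+36-24=84; pred: 17+12-6=23
Step 3: prey: 84+42-38=88; pred: 23+19-9=33
Step 4: prey: 88+44-58=74; pred: 33+29-13=49
Step 5: prey: 74+37-72=39; pred: 49+36-19=66
Step 6: prey: 39+19-51=7; pred: 66+25-26=65
Step 7: prey: 7+3-9=1; pred: 65+4-26=43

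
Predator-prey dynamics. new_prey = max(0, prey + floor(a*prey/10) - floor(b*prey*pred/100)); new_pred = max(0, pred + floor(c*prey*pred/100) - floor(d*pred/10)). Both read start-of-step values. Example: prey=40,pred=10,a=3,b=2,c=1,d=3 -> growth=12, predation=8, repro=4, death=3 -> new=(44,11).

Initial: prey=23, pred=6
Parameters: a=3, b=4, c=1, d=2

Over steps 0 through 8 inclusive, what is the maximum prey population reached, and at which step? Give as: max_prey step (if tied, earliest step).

Step 1: prey: 23+6-5=24; pred: 6+1-1=6
Step 2: prey: 24+7-5=26; pred: 6+1-1=6
Step 3: prey: 26+7-6=27; pred: 6+1-1=6
Step 4: prey: 27+8-6=29; pred: 6+1-1=6
Step 5: prey: 29+8-6=31; pred: 6+1-1=6
Step 6: prey: 31+9-7=33; pred: 6+1-1=6
Step 7: prey: 33+9-7=35; pred: 6+1-1=6
Step 8: prey: 35+10-8=37; pred: 6+2-1=7
Max prey = 37 at step 8

Answer: 37 8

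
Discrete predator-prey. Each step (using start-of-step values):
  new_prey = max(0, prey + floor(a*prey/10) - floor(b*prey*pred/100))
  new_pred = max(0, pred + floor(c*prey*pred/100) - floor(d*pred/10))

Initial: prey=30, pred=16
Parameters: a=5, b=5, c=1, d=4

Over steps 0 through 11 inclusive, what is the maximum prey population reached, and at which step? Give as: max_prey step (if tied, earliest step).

Answer: 103 11

Derivation:
Step 1: prey: 30+15-24=21; pred: 16+4-6=14
Step 2: prey: 21+10-14=17; pred: 14+2-5=11
Step 3: prey: 17+8-9=16; pred: 11+1-4=8
Step 4: prey: 16+8-6=18; pred: 8+1-3=6
Step 5: prey: 18+9-5=22; pred: 6+1-2=5
Step 6: prey: 22+11-5=28; pred: 5+1-2=4
Step 7: prey: 28+14-5=37; pred: 4+1-1=4
Step 8: prey: 37+18-7=48; pred: 4+1-1=4
Step 9: prey: 48+24-9=63; pred: 4+1-1=4
Step 10: prey: 63+31-12=82; pred: 4+2-1=5
Step 11: prey: 82+41-20=103; pred: 5+4-2=7
Max prey = 103 at step 11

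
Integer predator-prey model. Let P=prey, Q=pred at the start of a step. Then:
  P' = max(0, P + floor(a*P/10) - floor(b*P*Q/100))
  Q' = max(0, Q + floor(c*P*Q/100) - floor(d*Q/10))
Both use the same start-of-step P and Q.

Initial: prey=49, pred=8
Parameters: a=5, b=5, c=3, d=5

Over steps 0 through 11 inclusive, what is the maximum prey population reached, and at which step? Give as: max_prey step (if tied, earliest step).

Step 1: prey: 49+24-19=54; pred: 8+11-4=15
Step 2: prey: 54+27-40=41; pred: 15+24-7=32
Step 3: prey: 41+20-65=0; pred: 32+39-16=55
Step 4: prey: 0+0-0=0; pred: 55+0-27=28
Step 5: prey: 0+0-0=0; pred: 28+0-14=14
Step 6: prey: 0+0-0=0; pred: 14+0-7=7
Step 7: prey: 0+0-0=0; pred: 7+0-3=4
Step 8: prey: 0+0-0=0; pred: 4+0-2=2
Step 9: prey: 0+0-0=0; pred: 2+0-1=1
Step 10: prey: 0+0-0=0; pred: 1+0-0=1
Step 11: prey: 0+0-0=0; pred: 1+0-0=1
Max prey = 54 at step 1

Answer: 54 1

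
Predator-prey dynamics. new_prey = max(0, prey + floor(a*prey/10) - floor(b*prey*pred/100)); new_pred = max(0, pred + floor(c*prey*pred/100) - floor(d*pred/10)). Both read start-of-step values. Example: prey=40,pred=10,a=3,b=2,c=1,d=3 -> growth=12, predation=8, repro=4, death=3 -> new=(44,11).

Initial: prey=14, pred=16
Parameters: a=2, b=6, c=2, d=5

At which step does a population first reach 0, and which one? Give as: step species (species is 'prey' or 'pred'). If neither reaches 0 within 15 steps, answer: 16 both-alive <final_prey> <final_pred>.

Step 1: prey: 14+2-13=3; pred: 16+4-8=12
Step 2: prey: 3+0-2=1; pred: 12+0-6=6
Step 3: prey: 1+0-0=1; pred: 6+0-3=3
Step 4: prey: 1+0-0=1; pred: 3+0-1=2
Step 5: prey: 1+0-0=1; pred: 2+0-1=1
Step 6: prey: 1+0-0=1; pred: 1+0-0=1
Steps 7-15: state stable at prey=1, pred=1 (no change)
No extinction within 15 steps

Answer: 16 both-alive 1 1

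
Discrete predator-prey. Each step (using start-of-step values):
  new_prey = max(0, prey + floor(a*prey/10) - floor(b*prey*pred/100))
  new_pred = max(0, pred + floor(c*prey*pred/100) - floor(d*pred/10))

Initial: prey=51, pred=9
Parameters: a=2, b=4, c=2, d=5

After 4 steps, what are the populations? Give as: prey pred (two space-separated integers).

Step 1: prey: 51+10-18=43; pred: 9+9-4=14
Step 2: prey: 43+8-24=27; pred: 14+12-7=19
Step 3: prey: 27+5-20=12; pred: 19+10-9=20
Step 4: prey: 12+2-9=5; pred: 20+4-10=14

Answer: 5 14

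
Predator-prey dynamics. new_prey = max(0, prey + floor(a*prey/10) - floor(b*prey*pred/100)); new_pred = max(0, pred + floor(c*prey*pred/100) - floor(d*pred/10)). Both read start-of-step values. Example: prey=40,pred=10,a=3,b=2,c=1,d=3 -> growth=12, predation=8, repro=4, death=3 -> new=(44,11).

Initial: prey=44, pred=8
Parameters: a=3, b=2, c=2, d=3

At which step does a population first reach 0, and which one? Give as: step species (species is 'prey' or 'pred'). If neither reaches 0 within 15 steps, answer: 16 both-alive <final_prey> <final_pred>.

Step 1: prey: 44+13-7=50; pred: 8+7-2=13
Step 2: prey: 50+15-13=52; pred: 13+13-3=23
Step 3: prey: 52+15-23=44; pred: 23+23-6=40
Step 4: prey: 44+13-35=22; pred: 40+35-12=63
Step 5: prey: 22+6-27=1; pred: 63+27-18=72
Step 6: prey: 1+0-1=0; pred: 72+1-21=52
First extinction: prey at step 6

Answer: 6 prey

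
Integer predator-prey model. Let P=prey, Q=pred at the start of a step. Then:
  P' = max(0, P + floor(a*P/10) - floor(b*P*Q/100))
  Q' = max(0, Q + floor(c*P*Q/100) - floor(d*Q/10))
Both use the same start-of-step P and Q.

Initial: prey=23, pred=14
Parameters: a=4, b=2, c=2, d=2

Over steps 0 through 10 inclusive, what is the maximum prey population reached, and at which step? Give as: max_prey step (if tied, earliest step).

Step 1: prey: 23+9-6=26; pred: 14+6-2=18
Step 2: prey: 26+10-9=27; pred: 18+9-3=24
Step 3: prey: 27+10-12=25; pred: 24+12-4=32
Step 4: prey: 25+10-16=19; pred: 32+16-6=42
Step 5: prey: 19+7-15=11; pred: 42+15-8=49
Step 6: prey: 11+4-10=5; pred: 49+10-9=50
Step 7: prey: 5+2-5=2; pred: 50+5-10=45
Step 8: prey: 2+0-1=1; pred: 45+1-9=37
Step 9: prey: 1+0-0=1; pred: 37+0-7=30
Step 10: prey: 1+0-0=1; pred: 30+0-6=24
Max prey = 27 at step 2

Answer: 27 2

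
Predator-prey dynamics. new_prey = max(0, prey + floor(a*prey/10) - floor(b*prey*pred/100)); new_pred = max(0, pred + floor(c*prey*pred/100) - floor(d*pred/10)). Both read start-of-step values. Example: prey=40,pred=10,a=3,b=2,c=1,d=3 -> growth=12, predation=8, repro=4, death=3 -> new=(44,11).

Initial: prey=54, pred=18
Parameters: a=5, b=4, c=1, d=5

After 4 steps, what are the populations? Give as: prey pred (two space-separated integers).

Answer: 30 10

Derivation:
Step 1: prey: 54+27-38=43; pred: 18+9-9=18
Step 2: prey: 43+21-30=34; pred: 18+7-9=16
Step 3: prey: 34+17-21=30; pred: 16+5-8=13
Step 4: prey: 30+15-15=30; pred: 13+3-6=10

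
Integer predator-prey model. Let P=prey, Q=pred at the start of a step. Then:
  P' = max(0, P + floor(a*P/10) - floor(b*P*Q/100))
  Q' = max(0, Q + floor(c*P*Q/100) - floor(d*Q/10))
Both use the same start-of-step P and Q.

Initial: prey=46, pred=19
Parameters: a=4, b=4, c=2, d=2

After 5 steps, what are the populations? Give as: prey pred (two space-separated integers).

Step 1: prey: 46+18-34=30; pred: 19+17-3=33
Step 2: prey: 30+12-39=3; pred: 33+19-6=46
Step 3: prey: 3+1-5=0; pred: 46+2-9=39
Step 4: prey: 0+0-0=0; pred: 39+0-7=32
Step 5: prey: 0+0-0=0; pred: 32+0-6=26

Answer: 0 26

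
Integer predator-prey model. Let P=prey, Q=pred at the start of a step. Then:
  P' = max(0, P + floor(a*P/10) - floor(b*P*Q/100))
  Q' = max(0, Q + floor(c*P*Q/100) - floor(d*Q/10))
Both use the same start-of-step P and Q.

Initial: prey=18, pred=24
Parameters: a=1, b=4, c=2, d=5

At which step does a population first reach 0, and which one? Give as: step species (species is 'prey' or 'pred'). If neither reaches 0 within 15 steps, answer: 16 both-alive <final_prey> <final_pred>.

Step 1: prey: 18+1-17=2; pred: 24+8-12=20
Step 2: prey: 2+0-1=1; pred: 20+0-10=10
Step 3: prey: 1+0-0=1; pred: 10+0-5=5
Step 4: prey: 1+0-0=1; pred: 5+0-2=3
Step 5: prey: 1+0-0=1; pred: 3+0-1=2
Step 6: prey: 1+0-0=1; pred: 2+0-1=1
Step 7: prey: 1+0-0=1; pred: 1+0-0=1
Steps 8-15: state stable at prey=1, pred=1 (no change)
No extinction within 15 steps

Answer: 16 both-alive 1 1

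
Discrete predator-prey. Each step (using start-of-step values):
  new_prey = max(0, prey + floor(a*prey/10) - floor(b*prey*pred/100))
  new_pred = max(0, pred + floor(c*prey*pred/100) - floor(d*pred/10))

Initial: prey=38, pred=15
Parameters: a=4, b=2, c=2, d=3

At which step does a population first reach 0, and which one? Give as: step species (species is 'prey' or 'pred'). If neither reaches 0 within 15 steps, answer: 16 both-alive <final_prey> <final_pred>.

Step 1: prey: 38+15-11=42; pred: 15+11-4=22
Step 2: prey: 42+16-18=40; pred: 22+18-6=34
Step 3: prey: 40+16-27=29; pred: 34+27-10=51
Step 4: prey: 29+11-29=11; pred: 51+29-15=65
Step 5: prey: 11+4-14=1; pred: 65+14-19=60
Step 6: prey: 1+0-1=0; pred: 60+1-18=43
First extinction: prey at step 6

Answer: 6 prey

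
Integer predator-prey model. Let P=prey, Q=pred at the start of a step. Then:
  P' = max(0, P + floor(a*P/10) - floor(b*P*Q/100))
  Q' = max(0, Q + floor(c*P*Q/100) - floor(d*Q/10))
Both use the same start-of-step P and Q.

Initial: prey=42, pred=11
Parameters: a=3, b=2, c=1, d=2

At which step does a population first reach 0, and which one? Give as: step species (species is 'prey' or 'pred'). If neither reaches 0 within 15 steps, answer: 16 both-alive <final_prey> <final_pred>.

Answer: 16 both-alive 5 9

Derivation:
Step 1: prey: 42+12-9=45; pred: 11+4-2=13
Step 2: prey: 45+13-11=47; pred: 13+5-2=16
Step 3: prey: 47+14-15=46; pred: 16+7-3=20
Step 4: prey: 46+13-18=41; pred: 20+9-4=25
Step 5: prey: 41+12-20=33; pred: 25+10-5=30
Step 6: prey: 33+9-19=23; pred: 30+9-6=33
Step 7: prey: 23+6-15=14; pred: 33+7-6=34
Step 8: prey: 14+4-9=9; pred: 34+4-6=32
Step 9: prey: 9+2-5=6; pred: 32+2-6=28
Step 10: prey: 6+1-3=4; pred: 28+1-5=24
Step 11: prey: 4+1-1=4; pred: 24+0-4=20
Step 12: prey: 4+1-1=4; pred: 20+0-4=16
Step 13: prey: 4+1-1=4; pred: 16+0-3=13
Step 14: prey: 4+1-1=4; pred: 13+0-2=11
Step 15: prey: 4+1-0=5; pred: 11+0-2=9
No extinction within 15 steps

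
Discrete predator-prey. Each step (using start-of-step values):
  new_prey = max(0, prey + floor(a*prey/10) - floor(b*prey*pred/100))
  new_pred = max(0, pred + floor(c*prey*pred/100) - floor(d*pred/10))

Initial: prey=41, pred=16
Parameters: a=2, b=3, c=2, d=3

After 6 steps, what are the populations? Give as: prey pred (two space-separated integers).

Answer: 1 13

Derivation:
Step 1: prey: 41+8-19=30; pred: 16+13-4=25
Step 2: prey: 30+6-22=14; pred: 25+15-7=33
Step 3: prey: 14+2-13=3; pred: 33+9-9=33
Step 4: prey: 3+0-2=1; pred: 33+1-9=25
Step 5: prey: 1+0-0=1; pred: 25+0-7=18
Step 6: prey: 1+0-0=1; pred: 18+0-5=13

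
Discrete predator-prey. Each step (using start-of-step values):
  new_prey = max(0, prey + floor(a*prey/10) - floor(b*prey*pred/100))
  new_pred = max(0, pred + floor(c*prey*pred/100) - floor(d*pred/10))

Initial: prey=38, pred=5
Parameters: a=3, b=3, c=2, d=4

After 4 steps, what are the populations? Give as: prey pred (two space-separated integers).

Answer: 44 24

Derivation:
Step 1: prey: 38+11-5=44; pred: 5+3-2=6
Step 2: prey: 44+13-7=50; pred: 6+5-2=9
Step 3: prey: 50+15-13=52; pred: 9+9-3=15
Step 4: prey: 52+15-23=44; pred: 15+15-6=24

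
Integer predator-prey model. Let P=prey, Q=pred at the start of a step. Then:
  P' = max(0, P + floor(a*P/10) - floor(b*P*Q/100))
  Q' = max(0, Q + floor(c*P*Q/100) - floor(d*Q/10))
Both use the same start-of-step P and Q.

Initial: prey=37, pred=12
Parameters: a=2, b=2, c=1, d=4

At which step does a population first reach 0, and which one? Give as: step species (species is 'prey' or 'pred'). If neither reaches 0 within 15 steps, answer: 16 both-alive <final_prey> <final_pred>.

Step 1: prey: 37+7-8=36; pred: 12+4-4=12
Step 2: prey: 36+7-8=35; pred: 12+4-4=12
Step 3: prey: 35+7-8=34; pred: 12+4-4=12
Step 4: prey: 34+6-8=32; pred: 12+4-4=12
Step 5: prey: 32+6-7=31; pred: 12+3-4=11
Step 6: prey: 31+6-6=31; pred: 11+3-4=10
Step 7: prey: 31+6-6=31; pred: 10+3-4=9
Step 8: prey: 31+6-5=32; pred: 9+2-3=8
Step 9: prey: 32+6-5=33; pred: 8+2-3=7
Step 10: prey: 33+6-4=35; pred: 7+2-2=7
Step 11: prey: 35+7-4=38; pred: 7+2-2=7
Step 12: prey: 38+7-5=40; pred: 7+2-2=7
Step 13: prey: 40+8-5=43; pred: 7+2-2=7
Step 14: prey: 43+8-6=45; pred: 7+3-2=8
Step 15: prey: 45+9-7=47; pred: 8+3-3=8
No extinction within 15 steps

Answer: 16 both-alive 47 8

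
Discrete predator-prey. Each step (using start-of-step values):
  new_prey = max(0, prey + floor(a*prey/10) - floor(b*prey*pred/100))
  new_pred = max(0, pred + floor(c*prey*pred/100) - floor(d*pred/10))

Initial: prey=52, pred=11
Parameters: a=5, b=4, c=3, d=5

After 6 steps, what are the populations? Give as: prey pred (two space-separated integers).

Step 1: prey: 52+26-22=56; pred: 11+17-5=23
Step 2: prey: 56+28-51=33; pred: 23+38-11=50
Step 3: prey: 33+16-66=0; pred: 50+49-25=74
Step 4: prey: 0+0-0=0; pred: 74+0-37=37
Step 5: prey: 0+0-0=0; pred: 37+0-18=19
Step 6: prey: 0+0-0=0; pred: 19+0-9=10

Answer: 0 10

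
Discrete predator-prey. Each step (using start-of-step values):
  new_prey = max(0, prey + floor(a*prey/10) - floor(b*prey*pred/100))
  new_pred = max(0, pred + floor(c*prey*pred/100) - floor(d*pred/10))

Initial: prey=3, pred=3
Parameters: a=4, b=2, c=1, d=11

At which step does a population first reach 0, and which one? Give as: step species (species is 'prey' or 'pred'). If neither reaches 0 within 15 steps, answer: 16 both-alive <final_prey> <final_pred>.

Answer: 1 pred

Derivation:
Step 1: prey: 3+1-0=4; pred: 3+0-3=0
First extinction: pred at step 1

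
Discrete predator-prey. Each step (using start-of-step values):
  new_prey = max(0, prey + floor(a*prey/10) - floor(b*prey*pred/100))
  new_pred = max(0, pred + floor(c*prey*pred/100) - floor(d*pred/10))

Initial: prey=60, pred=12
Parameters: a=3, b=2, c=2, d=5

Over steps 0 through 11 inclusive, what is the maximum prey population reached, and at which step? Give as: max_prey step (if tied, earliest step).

Answer: 64 1

Derivation:
Step 1: prey: 60+18-14=64; pred: 12+14-6=20
Step 2: prey: 64+19-25=58; pred: 20+25-10=35
Step 3: prey: 58+17-40=35; pred: 35+40-17=58
Step 4: prey: 35+10-40=5; pred: 58+40-29=69
Step 5: prey: 5+1-6=0; pred: 69+6-34=41
Step 6: prey: 0+0-0=0; pred: 41+0-20=21
Step 7: prey: 0+0-0=0; pred: 21+0-10=11
Step 8: prey: 0+0-0=0; pred: 11+0-5=6
Step 9: prey: 0+0-0=0; pred: 6+0-3=3
Step 10: prey: 0+0-0=0; pred: 3+0-1=2
Step 11: prey: 0+0-0=0; pred: 2+0-1=1
Max prey = 64 at step 1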